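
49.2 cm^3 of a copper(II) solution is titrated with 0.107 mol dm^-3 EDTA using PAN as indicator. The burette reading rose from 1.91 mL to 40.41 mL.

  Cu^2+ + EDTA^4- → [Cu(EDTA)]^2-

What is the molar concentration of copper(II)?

0.0837 mol/L

n(EDTA) = 0.0385 L × 0.107 mol/L = 4.12 × 10^-3 mol
n(Cu2+) = 4.12 × 10^-3 mol (1:1 mole ratio)
[Cu2+] = 4.12 × 10^-3 mol / 0.0492 L = 0.0837 mol/L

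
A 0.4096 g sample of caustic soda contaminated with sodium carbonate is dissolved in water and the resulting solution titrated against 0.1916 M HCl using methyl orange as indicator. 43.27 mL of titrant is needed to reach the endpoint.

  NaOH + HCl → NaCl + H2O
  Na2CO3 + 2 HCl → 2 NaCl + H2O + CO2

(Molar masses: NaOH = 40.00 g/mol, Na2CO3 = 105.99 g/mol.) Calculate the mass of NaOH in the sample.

n(HCl) = 0.04327 × 0.1916 = 8.291 × 10^-3 mol
Let x = n(NaOH), y = n(Na2CO3).
Titrant: 1x + 2y = 8.291 × 10^-3;  mass: 40.00x + 105.99y = 0.4096
Solving, x = 2.290 × 10^-3 mol, y = 3.000 × 10^-3 mol
mass of NaOH = 2.290 × 10^-3 × 40.00 = 0.09159 g

0.09159 g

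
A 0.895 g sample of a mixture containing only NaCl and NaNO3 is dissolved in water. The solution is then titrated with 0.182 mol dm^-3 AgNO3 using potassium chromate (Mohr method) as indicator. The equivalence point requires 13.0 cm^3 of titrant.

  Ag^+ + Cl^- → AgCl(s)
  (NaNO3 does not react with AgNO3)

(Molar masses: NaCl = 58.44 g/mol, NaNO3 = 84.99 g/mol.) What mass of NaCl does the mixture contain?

n(AgNO3) = 0.0130 × 0.182 = 2.37 × 10^-3 mol
Let x = n(NaCl), y = n(NaNO3).
Titrant: 1x = 2.37 × 10^-3;  mass: 58.44x + 84.99y = 0.895
Solving, x = 2.37 × 10^-3 mol, y = 8.90 × 10^-3 mol
mass of NaCl = 2.37 × 10^-3 × 58.44 = 0.138 g

0.138 g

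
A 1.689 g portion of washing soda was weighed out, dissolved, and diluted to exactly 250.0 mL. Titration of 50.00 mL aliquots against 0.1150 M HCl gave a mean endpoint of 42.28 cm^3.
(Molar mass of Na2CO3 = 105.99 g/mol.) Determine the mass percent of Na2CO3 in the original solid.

76.28 %

Na2CO3 + 2 HCl → 2 NaCl + H2O + CO2
n(HCl) per titration = 0.04228 × 0.1150 = 4.862 × 10^-3 mol
From the 1:2 ratio, n(Na2CO3) in each aliquot = 1/2 × 4.862 × 10^-3 = 2.431 × 10^-3 mol
n(Na2CO3) in the whole flask = 2.431 × 10^-3 × 250.0/50.00 = 0.01216 mol
mass of Na2CO3 = 0.01216 × 105.99 = 1.288 g
% Na2CO3 = 1.288 / 1.689 × 100 = 76.28 %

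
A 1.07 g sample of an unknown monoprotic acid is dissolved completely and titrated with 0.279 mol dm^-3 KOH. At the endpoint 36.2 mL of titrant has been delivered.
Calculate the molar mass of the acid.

n(KOH) = 0.0362 L × 0.279 mol/L = 0.0101 mol
n(HA) = 0.0101 mol (1:1 ratio)
M = m / n = 1.07 g / 0.0101 mol = 106 g/mol

106 g/mol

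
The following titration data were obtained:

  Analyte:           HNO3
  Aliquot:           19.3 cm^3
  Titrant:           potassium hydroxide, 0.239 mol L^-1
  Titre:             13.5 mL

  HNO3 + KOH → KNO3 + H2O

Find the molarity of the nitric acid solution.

0.167 mol/L

n(KOH) = 0.0135 L × 0.239 mol/L = 3.23 × 10^-3 mol
n(HNO3) = 3.23 × 10^-3 mol (1:1 mole ratio)
[HNO3] = 3.23 × 10^-3 mol / 0.0193 L = 0.167 mol/L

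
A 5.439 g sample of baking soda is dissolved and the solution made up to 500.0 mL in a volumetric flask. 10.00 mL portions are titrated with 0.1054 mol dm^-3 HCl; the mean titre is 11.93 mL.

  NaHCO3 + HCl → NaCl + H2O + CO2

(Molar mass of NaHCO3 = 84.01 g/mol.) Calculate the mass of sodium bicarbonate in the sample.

5.282 g

n(HCl) per titration = 0.01193 × 0.1054 = 1.257 × 10^-3 mol
n(NaHCO3) in each aliquot = 1.257 × 10^-3 mol (1:1 ratio)
n(NaHCO3) in the whole flask = 1.257 × 10^-3 × 500.0/10.00 = 0.06287 mol
mass of NaHCO3 = 0.06287 × 84.01 = 5.282 g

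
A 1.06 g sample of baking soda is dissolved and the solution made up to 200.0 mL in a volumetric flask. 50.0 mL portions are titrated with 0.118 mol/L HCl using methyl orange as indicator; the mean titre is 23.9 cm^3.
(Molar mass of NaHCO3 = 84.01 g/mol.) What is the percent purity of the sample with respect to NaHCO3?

89.4 %

NaHCO3 + HCl → NaCl + H2O + CO2
n(HCl) per titration = 0.0239 × 0.118 = 2.82 × 10^-3 mol
n(NaHCO3) in each aliquot = 2.82 × 10^-3 mol (1:1 ratio)
n(NaHCO3) in the whole flask = 2.82 × 10^-3 × 200.0/50.0 = 0.0113 mol
mass of NaHCO3 = 0.0113 × 84.01 = 0.948 g
% NaHCO3 = 0.948 / 1.06 × 100 = 89.4 %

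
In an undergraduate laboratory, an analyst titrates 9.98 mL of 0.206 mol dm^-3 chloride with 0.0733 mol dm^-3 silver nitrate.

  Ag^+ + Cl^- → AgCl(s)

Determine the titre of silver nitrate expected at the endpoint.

n(Cl-) = 0.00998 L × 0.206 mol/L = 2.06 × 10^-3 mol
n(AgNO3) = 2.06 × 10^-3 mol (1:1 stoichiometry)
V(AgNO3) = 2.06 × 10^-3 mol / 0.0733 mol/L = 0.0280 L = 28.0 mL

28.0 mL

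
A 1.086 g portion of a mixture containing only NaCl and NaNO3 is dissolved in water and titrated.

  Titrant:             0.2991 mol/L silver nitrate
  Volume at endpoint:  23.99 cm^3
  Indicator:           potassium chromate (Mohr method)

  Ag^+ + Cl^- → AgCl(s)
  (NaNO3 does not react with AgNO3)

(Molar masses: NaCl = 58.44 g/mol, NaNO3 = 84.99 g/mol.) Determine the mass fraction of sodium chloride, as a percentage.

n(AgNO3) = 0.02399 × 0.2991 = 7.175 × 10^-3 mol
Let x = n(NaCl), y = n(NaNO3).
Titrant: 1x = 7.175 × 10^-3;  mass: 58.44x + 84.99y = 1.086
Solving, x = 7.175 × 10^-3 mol, y = 7.844 × 10^-3 mol
mass of NaCl = 7.175 × 10^-3 × 58.44 = 0.4193 g
% NaCl = 0.4193 / 1.086 × 100 = 38.61 %

38.61 %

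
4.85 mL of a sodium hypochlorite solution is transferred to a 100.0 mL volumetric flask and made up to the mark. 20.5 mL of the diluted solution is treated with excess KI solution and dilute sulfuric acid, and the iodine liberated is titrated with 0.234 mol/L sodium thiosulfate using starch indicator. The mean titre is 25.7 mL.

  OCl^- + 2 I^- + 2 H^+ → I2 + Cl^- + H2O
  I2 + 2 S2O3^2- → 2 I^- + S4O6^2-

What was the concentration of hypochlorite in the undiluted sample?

3.02 mol/L

n(S2O3^2-) = 0.0257 × 0.234 = 6.01 × 10^-3 mol
n(I2) = n(S2O3^2-)/2 = 3.01 × 10^-3 mol
n(OCl^-) in the aliquot = 3.01 × 10^-3 mol (1:1 ratio)
[OCl^-]_dilute = 3.01 × 10^-3 / 0.0205 = 0.147 mol/L
[OCl^-]_original = 0.147 × 100.0/4.85 = 3.02 mol/L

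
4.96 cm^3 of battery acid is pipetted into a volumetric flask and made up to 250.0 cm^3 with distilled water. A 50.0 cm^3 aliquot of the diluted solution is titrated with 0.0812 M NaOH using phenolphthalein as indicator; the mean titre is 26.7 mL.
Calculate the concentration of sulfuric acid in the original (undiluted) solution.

1.09 M

H2SO4 + 2 NaOH → Na2SO4 + 2 H2O
n(NaOH) = 0.0267 × 0.0812 = 2.17 × 10^-3 mol
From the 1:2 ratio, n(H2SO4) in the aliquot = 1/2 × 2.17 × 10^-3 = 1.08 × 10^-3 mol
[H2SO4]_dilute = 1.08 × 10^-3 / 0.0500 = 0.0217 mol/L
Dilution factor = 250.0 / 4.96 = 50.40
[H2SO4]_stock = 0.0217 × 50.40 = 1.09 mol/L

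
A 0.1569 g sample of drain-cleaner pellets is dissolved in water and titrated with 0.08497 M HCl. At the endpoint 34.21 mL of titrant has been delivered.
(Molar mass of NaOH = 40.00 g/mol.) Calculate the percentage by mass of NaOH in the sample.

NaOH + HCl → NaCl + H2O
n(HCl) = 0.03421 L × 0.08497 mol/L = 2.907 × 10^-3 mol
n(NaOH) = 2.907 × 10^-3 mol (1:1 ratio)
mass of NaOH = 2.907 × 10^-3 × 40.00 g/mol = 0.1163 g
% NaOH = 0.1163 / 0.1569 × 100 = 74.11 %

74.11 %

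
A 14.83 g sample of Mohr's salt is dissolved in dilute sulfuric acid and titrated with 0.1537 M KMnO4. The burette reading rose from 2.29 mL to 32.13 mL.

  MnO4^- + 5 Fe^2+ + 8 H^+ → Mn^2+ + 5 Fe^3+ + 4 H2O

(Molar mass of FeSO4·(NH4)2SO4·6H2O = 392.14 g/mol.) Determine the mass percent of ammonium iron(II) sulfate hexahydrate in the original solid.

n(KMnO4) = 0.02984 L × 0.1537 mol/L = 4.586 × 10^-3 mol
From the 5:1 ratio, n(FeSO4·(NH4)2SO4·6H2O) = 5/1 × 4.586 × 10^-3 = 0.02293 mol
mass of FeSO4·(NH4)2SO4·6H2O = 0.02293 × 392.14 g/mol = 8.993 g
% FeSO4·(NH4)2SO4·6H2O = 8.993 / 14.83 × 100 = 60.64 %

60.64 %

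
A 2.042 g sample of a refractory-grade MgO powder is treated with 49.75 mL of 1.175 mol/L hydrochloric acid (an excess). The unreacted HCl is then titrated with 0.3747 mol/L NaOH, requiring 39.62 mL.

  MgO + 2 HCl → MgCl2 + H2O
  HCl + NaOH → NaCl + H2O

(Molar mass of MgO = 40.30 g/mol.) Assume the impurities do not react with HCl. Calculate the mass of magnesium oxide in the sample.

0.8788 g

n(HCl) added = 0.04975 × 1.175 = 0.05846 mol
n(NaOH) used in back-titration = 0.03962 × 0.3747 = 0.01485 mol
n(HCl) left over = 0.01485 mol (1:1 ratio)
n(HCl) consumed by analyte = 0.05846 − 0.01485 = 0.04361 mol
From the 1:2 ratio, n(MgO) = 1/2 × 0.04361 = 0.02181 mol
mass of MgO = 0.02181 × 40.30 = 0.8788 g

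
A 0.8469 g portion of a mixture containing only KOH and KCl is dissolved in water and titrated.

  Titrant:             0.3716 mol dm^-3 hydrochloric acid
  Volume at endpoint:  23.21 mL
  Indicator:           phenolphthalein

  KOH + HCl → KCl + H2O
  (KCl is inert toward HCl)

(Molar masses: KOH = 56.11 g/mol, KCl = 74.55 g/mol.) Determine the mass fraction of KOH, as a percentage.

n(HCl) = 0.02321 × 0.3716 = 8.625 × 10^-3 mol
Let x = n(KOH), y = n(KCl).
Titrant: 1x = 8.625 × 10^-3;  mass: 56.11x + 74.55y = 0.8469
Solving, x = 8.625 × 10^-3 mol, y = 4.869 × 10^-3 mol
mass of KOH = 8.625 × 10^-3 × 56.11 = 0.4839 g
% KOH = 0.4839 / 0.8469 × 100 = 57.14 %

57.14 %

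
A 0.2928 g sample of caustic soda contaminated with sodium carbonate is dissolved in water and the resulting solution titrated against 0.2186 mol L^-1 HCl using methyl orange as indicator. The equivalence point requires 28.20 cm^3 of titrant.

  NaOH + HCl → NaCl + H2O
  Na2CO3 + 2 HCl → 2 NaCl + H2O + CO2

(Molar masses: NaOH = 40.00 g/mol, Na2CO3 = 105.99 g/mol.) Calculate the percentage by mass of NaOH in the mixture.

35.63 %

n(HCl) = 0.02820 × 0.2186 = 6.165 × 10^-3 mol
Let x = n(NaOH), y = n(Na2CO3).
Titrant: 1x + 2y = 6.165 × 10^-3;  mass: 40.00x + 105.99y = 0.2928
Solving, x = 2.608 × 10^-3 mol, y = 1.778 × 10^-3 mol
mass of NaOH = 2.608 × 10^-3 × 40.00 = 0.1043 g
% NaOH = 0.1043 / 0.2928 × 100 = 35.63 %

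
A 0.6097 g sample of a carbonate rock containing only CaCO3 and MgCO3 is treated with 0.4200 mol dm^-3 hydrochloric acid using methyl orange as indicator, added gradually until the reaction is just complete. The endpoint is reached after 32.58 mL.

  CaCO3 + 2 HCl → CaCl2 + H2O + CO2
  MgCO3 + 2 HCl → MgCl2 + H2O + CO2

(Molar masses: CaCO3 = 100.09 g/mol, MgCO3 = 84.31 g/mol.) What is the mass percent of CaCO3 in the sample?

n(HCl) = 0.03258 × 0.4200 = 0.01368 mol
Let x = n(CaCO3), y = n(MgCO3).
Titrant: 2x + 2y = 0.01368;  mass: 100.09x + 84.31y = 0.6097
Solving, x = 2.083 × 10^-3 mol, y = 4.759 × 10^-3 mol
mass of CaCO3 = 2.083 × 10^-3 × 100.09 = 0.2085 g
% CaCO3 = 0.2085 / 0.6097 × 100 = 34.19 %

34.19 %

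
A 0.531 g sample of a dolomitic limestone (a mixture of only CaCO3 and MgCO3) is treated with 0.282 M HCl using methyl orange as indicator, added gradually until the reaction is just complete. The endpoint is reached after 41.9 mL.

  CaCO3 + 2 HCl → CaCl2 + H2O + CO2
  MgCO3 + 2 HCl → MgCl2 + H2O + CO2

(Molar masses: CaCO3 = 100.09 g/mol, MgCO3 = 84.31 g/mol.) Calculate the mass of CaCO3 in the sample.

0.209 g

n(HCl) = 0.0419 × 0.282 = 0.0118 mol
Let x = n(CaCO3), y = n(MgCO3).
Titrant: 2x + 2y = 0.0118;  mass: 100.09x + 84.31y = 0.531
Solving, x = 2.09 × 10^-3 mol, y = 3.82 × 10^-3 mol
mass of CaCO3 = 2.09 × 10^-3 × 100.09 = 0.209 g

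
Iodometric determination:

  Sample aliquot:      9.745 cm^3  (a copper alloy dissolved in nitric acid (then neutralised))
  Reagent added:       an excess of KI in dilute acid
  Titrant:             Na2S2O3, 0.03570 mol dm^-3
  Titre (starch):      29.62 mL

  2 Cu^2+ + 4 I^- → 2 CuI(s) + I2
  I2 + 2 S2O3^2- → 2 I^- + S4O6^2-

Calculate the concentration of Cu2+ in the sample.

n(S2O3^2-) = 0.02962 × 0.03570 = 1.057 × 10^-3 mol
n(I2) = n(S2O3^2-)/2 = 5.287 × 10^-4 mol
From the 2:1 ratio, n(Cu2+) in the aliquot = 2/1 × 5.287 × 10^-4 = 1.057 × 10^-3 mol
[Cu2+] = 1.057 × 10^-3 / 0.009745 = 0.1085 mol/L

0.1085 mol/L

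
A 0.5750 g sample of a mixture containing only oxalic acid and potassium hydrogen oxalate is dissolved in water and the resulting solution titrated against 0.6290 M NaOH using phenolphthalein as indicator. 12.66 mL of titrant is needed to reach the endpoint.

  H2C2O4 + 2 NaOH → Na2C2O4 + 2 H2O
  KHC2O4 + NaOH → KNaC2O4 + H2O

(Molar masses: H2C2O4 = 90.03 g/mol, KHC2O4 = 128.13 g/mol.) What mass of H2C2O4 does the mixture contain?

0.2412 g

n(NaOH) = 0.01266 × 0.6290 = 7.963 × 10^-3 mol
Let x = n(H2C2O4), y = n(KHC2O4).
Titrant: 2x + 1y = 7.963 × 10^-3;  mass: 90.03x + 128.13y = 0.5750
Solving, x = 2.679 × 10^-3 mol, y = 2.605 × 10^-3 mol
mass of H2C2O4 = 2.679 × 10^-3 × 90.03 = 0.2412 g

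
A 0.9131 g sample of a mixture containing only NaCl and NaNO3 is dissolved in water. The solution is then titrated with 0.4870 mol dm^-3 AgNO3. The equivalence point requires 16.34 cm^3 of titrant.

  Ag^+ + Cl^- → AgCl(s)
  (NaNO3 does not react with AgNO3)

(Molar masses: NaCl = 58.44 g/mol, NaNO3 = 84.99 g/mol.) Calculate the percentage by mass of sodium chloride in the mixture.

50.93 %

n(AgNO3) = 0.01634 × 0.4870 = 7.958 × 10^-3 mol
Let x = n(NaCl), y = n(NaNO3).
Titrant: 1x = 7.958 × 10^-3;  mass: 58.44x + 84.99y = 0.9131
Solving, x = 7.958 × 10^-3 mol, y = 5.272 × 10^-3 mol
mass of NaCl = 7.958 × 10^-3 × 58.44 = 0.4650 g
% NaCl = 0.4650 / 0.9131 × 100 = 50.93 %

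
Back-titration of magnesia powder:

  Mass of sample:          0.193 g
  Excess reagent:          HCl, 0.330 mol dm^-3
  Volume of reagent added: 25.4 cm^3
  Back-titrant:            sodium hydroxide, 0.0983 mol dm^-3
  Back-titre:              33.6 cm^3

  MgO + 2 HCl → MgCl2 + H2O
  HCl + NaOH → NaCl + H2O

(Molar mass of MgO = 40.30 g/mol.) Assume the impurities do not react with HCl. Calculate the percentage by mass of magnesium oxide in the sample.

n(HCl) added = 0.0254 × 0.330 = 8.38 × 10^-3 mol
n(NaOH) used in back-titration = 0.0336 × 0.0983 = 3.30 × 10^-3 mol
n(HCl) left over = 3.30 × 10^-3 mol (1:1 ratio)
n(HCl) consumed by analyte = 8.38 × 10^-3 − 3.30 × 10^-3 = 5.08 × 10^-3 mol
From the 1:2 ratio, n(MgO) = 1/2 × 5.08 × 10^-3 = 2.54 × 10^-3 mol
mass of MgO = 2.54 × 10^-3 × 40.30 = 0.102 g
% MgO = 0.102 / 0.193 × 100 = 53.0 %

53.0 %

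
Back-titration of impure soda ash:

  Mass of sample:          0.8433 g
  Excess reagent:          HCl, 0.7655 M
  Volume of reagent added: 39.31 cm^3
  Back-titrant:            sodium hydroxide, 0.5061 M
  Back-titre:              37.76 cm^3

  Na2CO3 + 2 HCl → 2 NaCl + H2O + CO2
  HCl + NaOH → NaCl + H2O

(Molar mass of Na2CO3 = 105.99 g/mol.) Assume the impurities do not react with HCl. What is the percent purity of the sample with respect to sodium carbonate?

69.01 %

n(HCl) added = 0.03931 × 0.7655 = 0.03009 mol
n(NaOH) used in back-titration = 0.03776 × 0.5061 = 0.01911 mol
n(HCl) left over = 0.01911 mol (1:1 ratio)
n(HCl) consumed by analyte = 0.03009 − 0.01911 = 0.01098 mol
From the 1:2 ratio, n(Na2CO3) = 1/2 × 0.01098 = 5.491 × 10^-3 mol
mass of Na2CO3 = 5.491 × 10^-3 × 105.99 = 0.5820 g
% Na2CO3 = 0.5820 / 0.8433 × 100 = 69.01 %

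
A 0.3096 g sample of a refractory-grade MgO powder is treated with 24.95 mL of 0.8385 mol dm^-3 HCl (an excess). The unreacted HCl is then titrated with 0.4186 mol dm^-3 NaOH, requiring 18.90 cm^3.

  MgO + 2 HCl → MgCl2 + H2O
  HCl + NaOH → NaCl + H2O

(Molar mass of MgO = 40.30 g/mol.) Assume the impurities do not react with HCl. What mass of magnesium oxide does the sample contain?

0.2621 g

n(HCl) added = 0.02495 × 0.8385 = 0.02092 mol
n(NaOH) used in back-titration = 0.01890 × 0.4186 = 7.912 × 10^-3 mol
n(HCl) left over = 7.912 × 10^-3 mol (1:1 ratio)
n(HCl) consumed by analyte = 0.02092 − 7.912 × 10^-3 = 0.01301 mol
From the 1:2 ratio, n(MgO) = 1/2 × 0.01301 = 6.505 × 10^-3 mol
mass of MgO = 6.505 × 10^-3 × 40.30 = 0.2621 g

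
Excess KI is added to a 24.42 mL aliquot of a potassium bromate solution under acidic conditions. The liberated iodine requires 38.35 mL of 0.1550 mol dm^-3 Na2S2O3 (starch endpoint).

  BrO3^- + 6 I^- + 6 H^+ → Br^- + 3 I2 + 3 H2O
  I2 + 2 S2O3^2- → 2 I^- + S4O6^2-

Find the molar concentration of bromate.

n(S2O3^2-) = 0.03835 × 0.1550 = 5.944 × 10^-3 mol
n(I2) = n(S2O3^2-)/2 = 2.972 × 10^-3 mol
From the 1:3 ratio, n(BrO3^-) in the aliquot = 1/3 × 2.972 × 10^-3 = 9.907 × 10^-4 mol
[BrO3^-] = 9.907 × 10^-4 / 0.02442 = 0.04057 mol/L

0.04057 mol/L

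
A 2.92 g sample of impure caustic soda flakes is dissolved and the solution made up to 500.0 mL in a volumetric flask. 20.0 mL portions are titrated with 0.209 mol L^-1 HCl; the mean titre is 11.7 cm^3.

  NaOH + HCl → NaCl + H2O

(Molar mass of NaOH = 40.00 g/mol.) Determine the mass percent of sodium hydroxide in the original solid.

83.7 %

n(HCl) per titration = 0.0117 × 0.209 = 2.45 × 10^-3 mol
n(NaOH) in each aliquot = 2.45 × 10^-3 mol (1:1 ratio)
n(NaOH) in the whole flask = 2.45 × 10^-3 × 500.0/20.0 = 0.0611 mol
mass of NaOH = 0.0611 × 40.00 = 2.45 g
% NaOH = 2.45 / 2.92 × 100 = 83.7 %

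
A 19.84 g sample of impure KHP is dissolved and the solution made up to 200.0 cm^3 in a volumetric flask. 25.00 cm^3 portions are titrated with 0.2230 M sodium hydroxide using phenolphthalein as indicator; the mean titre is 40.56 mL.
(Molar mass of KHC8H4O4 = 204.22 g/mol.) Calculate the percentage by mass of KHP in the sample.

74.48 %

KHC8H4O4 + NaOH → KNaC8H4O4 + H2O
n(NaOH) per titration = 0.04056 × 0.2230 = 9.045 × 10^-3 mol
n(KHC8H4O4) in each aliquot = 9.045 × 10^-3 mol (1:1 ratio)
n(KHC8H4O4) in the whole flask = 9.045 × 10^-3 × 200.0/25.00 = 0.07236 mol
mass of KHC8H4O4 = 0.07236 × 204.22 = 14.78 g
% KHC8H4O4 = 14.78 / 19.84 × 100 = 74.48 %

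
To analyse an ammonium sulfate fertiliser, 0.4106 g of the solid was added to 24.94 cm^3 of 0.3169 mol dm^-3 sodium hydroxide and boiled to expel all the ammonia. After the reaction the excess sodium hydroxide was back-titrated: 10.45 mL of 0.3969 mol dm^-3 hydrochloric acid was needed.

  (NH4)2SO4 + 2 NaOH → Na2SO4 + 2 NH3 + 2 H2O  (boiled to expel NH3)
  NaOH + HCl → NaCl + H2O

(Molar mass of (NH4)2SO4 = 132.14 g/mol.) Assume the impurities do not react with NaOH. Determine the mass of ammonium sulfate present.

n(NaOH) added = 0.02494 × 0.3169 = 7.903 × 10^-3 mol
n(HCl) used in back-titration = 0.01045 × 0.3969 = 4.148 × 10^-3 mol
n(NaOH) left over = 4.148 × 10^-3 mol (1:1 ratio)
n(NaOH) consumed by analyte = 7.903 × 10^-3 − 4.148 × 10^-3 = 3.756 × 10^-3 mol
From the 1:2 ratio, n((NH4)2SO4) = 1/2 × 3.756 × 10^-3 = 1.878 × 10^-3 mol
mass of (NH4)2SO4 = 1.878 × 10^-3 × 132.14 = 0.2482 g

0.2482 g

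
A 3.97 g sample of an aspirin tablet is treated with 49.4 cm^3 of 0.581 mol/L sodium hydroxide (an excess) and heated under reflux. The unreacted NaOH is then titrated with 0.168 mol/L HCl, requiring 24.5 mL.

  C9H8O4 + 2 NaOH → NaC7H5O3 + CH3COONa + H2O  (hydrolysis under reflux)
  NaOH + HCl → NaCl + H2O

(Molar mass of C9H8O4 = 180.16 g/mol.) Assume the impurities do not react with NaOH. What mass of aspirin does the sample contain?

2.21 g

n(NaOH) added = 0.0494 × 0.581 = 0.0287 mol
n(HCl) used in back-titration = 0.0245 × 0.168 = 4.12 × 10^-3 mol
n(NaOH) left over = 4.12 × 10^-3 mol (1:1 ratio)
n(NaOH) consumed by analyte = 0.0287 − 4.12 × 10^-3 = 0.0246 mol
From the 1:2 ratio, n(C9H8O4) = 1/2 × 0.0246 = 0.0123 mol
mass of C9H8O4 = 0.0123 × 180.16 = 2.21 g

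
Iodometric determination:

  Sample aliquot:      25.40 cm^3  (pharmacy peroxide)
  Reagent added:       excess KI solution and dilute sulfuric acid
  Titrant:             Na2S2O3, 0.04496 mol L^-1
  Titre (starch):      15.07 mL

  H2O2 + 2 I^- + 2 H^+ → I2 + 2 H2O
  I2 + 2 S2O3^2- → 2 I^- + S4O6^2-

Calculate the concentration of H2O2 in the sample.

0.01334 mol/L

n(S2O3^2-) = 0.01507 × 0.04496 = 6.775 × 10^-4 mol
n(I2) = n(S2O3^2-)/2 = 3.388 × 10^-4 mol
n(H2O2) in the aliquot = 3.388 × 10^-4 mol (1:1 ratio)
[H2O2] = 3.388 × 10^-4 / 0.02540 = 0.01334 mol/L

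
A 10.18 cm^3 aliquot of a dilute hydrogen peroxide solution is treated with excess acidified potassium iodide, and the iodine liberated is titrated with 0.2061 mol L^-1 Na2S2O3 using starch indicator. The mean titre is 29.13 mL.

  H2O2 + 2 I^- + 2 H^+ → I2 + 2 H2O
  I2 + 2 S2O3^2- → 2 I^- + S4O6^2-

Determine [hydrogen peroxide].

n(S2O3^2-) = 0.02913 × 0.2061 = 6.004 × 10^-3 mol
n(I2) = n(S2O3^2-)/2 = 3.002 × 10^-3 mol
n(H2O2) in the aliquot = 3.002 × 10^-3 mol (1:1 ratio)
[H2O2] = 3.002 × 10^-3 / 0.01018 = 0.2949 mol/L

0.2949 mol/L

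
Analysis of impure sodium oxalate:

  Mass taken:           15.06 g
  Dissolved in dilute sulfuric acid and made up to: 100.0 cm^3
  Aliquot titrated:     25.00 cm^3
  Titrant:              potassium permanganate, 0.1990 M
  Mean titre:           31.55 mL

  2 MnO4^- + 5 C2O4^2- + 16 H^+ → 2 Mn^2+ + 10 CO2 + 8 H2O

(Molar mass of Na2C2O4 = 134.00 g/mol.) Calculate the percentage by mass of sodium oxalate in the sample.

n(KMnO4) per titration = 0.03155 × 0.1990 = 6.278 × 10^-3 mol
From the 5:2 ratio, n(Na2C2O4) in each aliquot = 5/2 × 6.278 × 10^-3 = 0.01570 mol
n(Na2C2O4) in the whole flask = 0.01570 × 100.0/25.00 = 0.06278 mol
mass of Na2C2O4 = 0.06278 × 134.00 = 8.413 g
% Na2C2O4 = 8.413 / 15.06 × 100 = 55.86 %

55.86 %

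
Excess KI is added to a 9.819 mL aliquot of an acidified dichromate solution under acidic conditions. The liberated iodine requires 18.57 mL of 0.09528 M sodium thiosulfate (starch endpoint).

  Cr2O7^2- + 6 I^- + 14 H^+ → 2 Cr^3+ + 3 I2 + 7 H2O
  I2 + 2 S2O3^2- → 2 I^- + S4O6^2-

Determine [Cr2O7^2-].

n(S2O3^2-) = 0.01857 × 0.09528 = 1.769 × 10^-3 mol
n(I2) = n(S2O3^2-)/2 = 8.847 × 10^-4 mol
From the 1:3 ratio, n(Cr2O7^2-) in the aliquot = 1/3 × 8.847 × 10^-4 = 2.949 × 10^-4 mol
[Cr2O7^2-] = 2.949 × 10^-4 / 0.009819 = 0.03003 mol/L

0.03003 M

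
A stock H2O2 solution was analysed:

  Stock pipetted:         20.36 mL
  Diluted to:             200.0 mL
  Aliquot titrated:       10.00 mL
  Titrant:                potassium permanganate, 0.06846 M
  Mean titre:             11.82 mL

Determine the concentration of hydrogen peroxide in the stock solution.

1.987 M

2 MnO4^- + 5 H2O2 + 6 H^+ → 2 Mn^2+ + 5 O2 + 8 H2O
n(KMnO4) = 0.01182 × 0.06846 = 8.092 × 10^-4 mol
From the 5:2 ratio, n(H2O2) in the aliquot = 5/2 × 8.092 × 10^-4 = 2.023 × 10^-3 mol
[H2O2]_dilute = 2.023 × 10^-3 / 0.01000 = 0.2023 mol/L
Dilution factor = 200.0 / 20.36 = 9.823
[H2O2]_stock = 0.2023 × 9.823 = 1.987 mol/L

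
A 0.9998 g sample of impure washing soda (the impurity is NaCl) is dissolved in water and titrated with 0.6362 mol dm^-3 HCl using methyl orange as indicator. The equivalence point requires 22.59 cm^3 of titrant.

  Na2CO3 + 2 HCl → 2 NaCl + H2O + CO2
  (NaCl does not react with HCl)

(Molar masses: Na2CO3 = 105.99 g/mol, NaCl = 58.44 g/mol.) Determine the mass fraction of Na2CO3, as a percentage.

76.18 %

n(HCl) = 0.02259 × 0.6362 = 0.01437 mol
Let x = n(Na2CO3), y = n(NaCl).
Titrant: 2x = 0.01437;  mass: 105.99x + 58.44y = 0.9998
Solving, x = 7.186 × 10^-3 mol, y = 4.075 × 10^-3 mol
mass of Na2CO3 = 7.186 × 10^-3 × 105.99 = 0.7616 g
% Na2CO3 = 0.7616 / 0.9998 × 100 = 76.18 %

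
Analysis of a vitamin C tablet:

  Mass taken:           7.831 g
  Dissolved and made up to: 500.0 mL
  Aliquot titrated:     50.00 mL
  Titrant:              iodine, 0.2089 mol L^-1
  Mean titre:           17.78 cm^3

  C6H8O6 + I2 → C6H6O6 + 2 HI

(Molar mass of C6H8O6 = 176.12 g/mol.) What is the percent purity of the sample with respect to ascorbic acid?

83.53 %

n(I2) per titration = 0.01778 × 0.2089 = 3.714 × 10^-3 mol
n(C6H8O6) in each aliquot = 3.714 × 10^-3 mol (1:1 ratio)
n(C6H8O6) in the whole flask = 3.714 × 10^-3 × 500.0/50.00 = 0.03714 mol
mass of C6H8O6 = 0.03714 × 176.12 = 6.542 g
% C6H8O6 = 6.542 / 7.831 × 100 = 83.53 %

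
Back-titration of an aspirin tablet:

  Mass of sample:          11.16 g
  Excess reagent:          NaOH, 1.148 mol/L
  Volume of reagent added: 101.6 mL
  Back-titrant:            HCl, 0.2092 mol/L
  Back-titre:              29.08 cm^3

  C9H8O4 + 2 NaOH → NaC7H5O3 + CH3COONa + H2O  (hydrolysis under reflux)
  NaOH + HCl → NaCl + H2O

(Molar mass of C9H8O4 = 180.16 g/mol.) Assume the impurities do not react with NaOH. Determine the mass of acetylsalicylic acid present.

n(NaOH) added = 0.1016 × 1.148 = 0.1166 mol
n(HCl) used in back-titration = 0.02908 × 0.2092 = 6.084 × 10^-3 mol
n(NaOH) left over = 6.084 × 10^-3 mol (1:1 ratio)
n(NaOH) consumed by analyte = 0.1166 − 6.084 × 10^-3 = 0.1106 mol
From the 1:2 ratio, n(C9H8O4) = 1/2 × 0.1106 = 0.05528 mol
mass of C9H8O4 = 0.05528 × 180.16 = 9.959 g

9.959 g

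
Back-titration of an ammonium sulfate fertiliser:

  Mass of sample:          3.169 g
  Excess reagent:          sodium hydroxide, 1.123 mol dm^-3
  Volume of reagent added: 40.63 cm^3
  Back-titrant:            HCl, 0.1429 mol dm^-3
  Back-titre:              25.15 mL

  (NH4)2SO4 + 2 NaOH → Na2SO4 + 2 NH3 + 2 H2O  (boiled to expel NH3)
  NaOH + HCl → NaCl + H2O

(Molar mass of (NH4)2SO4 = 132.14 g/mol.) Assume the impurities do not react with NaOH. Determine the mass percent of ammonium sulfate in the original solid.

n(NaOH) added = 0.04063 × 1.123 = 0.04563 mol
n(HCl) used in back-titration = 0.02515 × 0.1429 = 3.594 × 10^-3 mol
n(NaOH) left over = 3.594 × 10^-3 mol (1:1 ratio)
n(NaOH) consumed by analyte = 0.04563 − 3.594 × 10^-3 = 0.04203 mol
From the 1:2 ratio, n((NH4)2SO4) = 1/2 × 0.04203 = 0.02102 mol
mass of (NH4)2SO4 = 0.02102 × 132.14 = 2.777 g
% (NH4)2SO4 = 2.777 / 3.169 × 100 = 87.64 %

87.64 %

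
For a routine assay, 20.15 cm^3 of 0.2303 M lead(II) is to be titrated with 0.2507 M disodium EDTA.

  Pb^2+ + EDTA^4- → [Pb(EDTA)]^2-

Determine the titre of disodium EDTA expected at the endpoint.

18.51 mL

n(Pb2+) = 0.02015 L × 0.2303 mol/L = 4.641 × 10^-3 mol
n(EDTA) = 4.641 × 10^-3 mol (1:1 stoichiometry)
V(EDTA) = 4.641 × 10^-3 mol / 0.2507 mol/L = 0.01851 L = 18.51 mL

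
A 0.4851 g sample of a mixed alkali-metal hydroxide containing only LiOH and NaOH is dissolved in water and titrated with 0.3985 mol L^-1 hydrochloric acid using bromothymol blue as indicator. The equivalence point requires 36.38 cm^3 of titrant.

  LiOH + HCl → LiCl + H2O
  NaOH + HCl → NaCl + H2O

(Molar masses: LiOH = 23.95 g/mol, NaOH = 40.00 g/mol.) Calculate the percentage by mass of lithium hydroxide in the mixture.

29.16 %

n(HCl) = 0.03638 × 0.3985 = 0.01450 mol
Let x = n(LiOH), y = n(NaOH).
Titrant: 1x + 1y = 0.01450;  mass: 23.95x + 40.00y = 0.4851
Solving, x = 5.906 × 10^-3 mol, y = 8.591 × 10^-3 mol
mass of LiOH = 5.906 × 10^-3 × 23.95 = 0.1415 g
% LiOH = 0.1415 / 0.4851 × 100 = 29.16 %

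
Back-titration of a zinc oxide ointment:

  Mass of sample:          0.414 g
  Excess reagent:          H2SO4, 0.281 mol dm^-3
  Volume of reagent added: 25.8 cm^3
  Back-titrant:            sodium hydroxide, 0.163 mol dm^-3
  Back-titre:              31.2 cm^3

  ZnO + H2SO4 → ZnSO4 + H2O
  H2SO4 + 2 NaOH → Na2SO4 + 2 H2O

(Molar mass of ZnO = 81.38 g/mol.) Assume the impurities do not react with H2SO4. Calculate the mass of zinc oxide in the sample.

0.383 g

n(H2SO4) added = 0.0258 × 0.281 = 7.25 × 10^-3 mol
n(NaOH) used in back-titration = 0.0312 × 0.163 = 5.09 × 10^-3 mol
From the 1:2 ratio, n(H2SO4) left over = 1/2 × 5.09 × 10^-3 = 2.54 × 10^-3 mol
n(H2SO4) consumed by analyte = 7.25 × 10^-3 − 2.54 × 10^-3 = 4.71 × 10^-3 mol
n(ZnO) = 4.71 × 10^-3 mol (1:1 ratio)
mass of ZnO = 4.71 × 10^-3 × 81.38 = 0.383 g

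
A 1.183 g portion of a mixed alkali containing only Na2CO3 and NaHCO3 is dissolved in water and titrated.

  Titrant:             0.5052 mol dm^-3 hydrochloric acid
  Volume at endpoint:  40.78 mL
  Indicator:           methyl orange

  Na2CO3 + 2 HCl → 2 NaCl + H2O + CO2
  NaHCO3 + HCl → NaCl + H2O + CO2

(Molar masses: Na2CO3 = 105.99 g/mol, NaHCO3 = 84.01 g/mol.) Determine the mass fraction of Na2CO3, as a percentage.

n(HCl) = 0.04078 × 0.5052 = 0.02060 mol
Let x = n(Na2CO3), y = n(NaHCO3).
Titrant: 2x + 1y = 0.02060;  mass: 105.99x + 84.01y = 1.183
Solving, x = 8.831 × 10^-3 mol, y = 2.940 × 10^-3 mol
mass of Na2CO3 = 8.831 × 10^-3 × 105.99 = 0.9360 g
% Na2CO3 = 0.9360 / 1.183 × 100 = 79.12 %

79.12 %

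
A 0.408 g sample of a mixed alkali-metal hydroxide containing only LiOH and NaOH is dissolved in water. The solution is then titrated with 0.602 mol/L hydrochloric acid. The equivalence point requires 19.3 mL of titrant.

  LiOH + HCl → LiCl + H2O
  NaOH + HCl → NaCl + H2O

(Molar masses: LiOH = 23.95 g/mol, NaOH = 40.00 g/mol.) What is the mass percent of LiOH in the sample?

20.8 %

n(HCl) = 0.0193 × 0.602 = 0.0116 mol
Let x = n(LiOH), y = n(NaOH).
Titrant: 1x + 1y = 0.0116;  mass: 23.95x + 40.00y = 0.408
Solving, x = 3.54 × 10^-3 mol, y = 8.08 × 10^-3 mol
mass of LiOH = 3.54 × 10^-3 × 23.95 = 0.0847 g
% LiOH = 0.0847 / 0.408 × 100 = 20.8 %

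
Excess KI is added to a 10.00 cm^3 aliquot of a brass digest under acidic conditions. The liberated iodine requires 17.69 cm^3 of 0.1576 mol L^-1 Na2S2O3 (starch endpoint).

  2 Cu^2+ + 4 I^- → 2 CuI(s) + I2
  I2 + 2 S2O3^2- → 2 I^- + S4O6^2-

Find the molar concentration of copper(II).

0.2788 mol/L

n(S2O3^2-) = 0.01769 × 0.1576 = 2.788 × 10^-3 mol
n(I2) = n(S2O3^2-)/2 = 1.394 × 10^-3 mol
From the 2:1 ratio, n(Cu2+) in the aliquot = 2/1 × 1.394 × 10^-3 = 2.788 × 10^-3 mol
[Cu2+] = 2.788 × 10^-3 / 0.01000 = 0.2788 mol/L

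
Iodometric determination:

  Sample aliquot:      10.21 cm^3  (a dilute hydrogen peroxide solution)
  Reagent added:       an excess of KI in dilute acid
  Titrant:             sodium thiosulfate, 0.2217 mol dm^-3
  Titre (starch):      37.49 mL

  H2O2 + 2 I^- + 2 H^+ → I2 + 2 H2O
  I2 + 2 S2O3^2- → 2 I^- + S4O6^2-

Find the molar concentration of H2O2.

n(S2O3^2-) = 0.03749 × 0.2217 = 8.312 × 10^-3 mol
n(I2) = n(S2O3^2-)/2 = 4.156 × 10^-3 mol
n(H2O2) in the aliquot = 4.156 × 10^-3 mol (1:1 ratio)
[H2O2] = 4.156 × 10^-3 / 0.01021 = 0.4070 mol/L

0.4070 mol/L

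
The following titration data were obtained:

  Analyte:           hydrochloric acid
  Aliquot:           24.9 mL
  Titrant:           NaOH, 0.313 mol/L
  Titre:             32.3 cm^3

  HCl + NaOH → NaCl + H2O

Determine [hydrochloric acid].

0.406 mol/L

n(NaOH) = 0.0323 L × 0.313 mol/L = 0.0101 mol
n(HCl) = 0.0101 mol (1:1 mole ratio)
[HCl] = 0.0101 mol / 0.0249 L = 0.406 mol/L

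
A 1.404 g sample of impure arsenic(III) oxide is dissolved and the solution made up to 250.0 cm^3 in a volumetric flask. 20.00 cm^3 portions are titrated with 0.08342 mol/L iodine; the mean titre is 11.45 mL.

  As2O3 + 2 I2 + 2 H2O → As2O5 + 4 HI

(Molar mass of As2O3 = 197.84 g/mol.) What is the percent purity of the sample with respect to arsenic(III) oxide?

n(I2) per titration = 0.01145 × 0.08342 = 9.552 × 10^-4 mol
From the 1:2 ratio, n(As2O3) in each aliquot = 1/2 × 9.552 × 10^-4 = 4.776 × 10^-4 mol
n(As2O3) in the whole flask = 4.776 × 10^-4 × 250.0/20.00 = 5.970 × 10^-3 mol
mass of As2O3 = 5.970 × 10^-3 × 197.84 = 1.181 g
% As2O3 = 1.181 / 1.404 × 100 = 84.12 %

84.12 %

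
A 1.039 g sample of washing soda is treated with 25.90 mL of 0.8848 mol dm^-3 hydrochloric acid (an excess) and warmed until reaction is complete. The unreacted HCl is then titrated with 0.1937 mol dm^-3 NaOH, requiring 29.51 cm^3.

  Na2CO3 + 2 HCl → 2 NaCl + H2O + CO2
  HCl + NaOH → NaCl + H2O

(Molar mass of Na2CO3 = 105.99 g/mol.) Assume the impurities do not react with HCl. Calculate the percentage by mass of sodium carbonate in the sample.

n(HCl) added = 0.02590 × 0.8848 = 0.02292 mol
n(NaOH) used in back-titration = 0.02951 × 0.1937 = 5.716 × 10^-3 mol
n(HCl) left over = 5.716 × 10^-3 mol (1:1 ratio)
n(HCl) consumed by analyte = 0.02292 − 5.716 × 10^-3 = 0.01720 mol
From the 1:2 ratio, n(Na2CO3) = 1/2 × 0.01720 = 8.600 × 10^-3 mol
mass of Na2CO3 = 8.600 × 10^-3 × 105.99 = 0.9115 g
% Na2CO3 = 0.9115 / 1.039 × 100 = 87.73 %

87.73 %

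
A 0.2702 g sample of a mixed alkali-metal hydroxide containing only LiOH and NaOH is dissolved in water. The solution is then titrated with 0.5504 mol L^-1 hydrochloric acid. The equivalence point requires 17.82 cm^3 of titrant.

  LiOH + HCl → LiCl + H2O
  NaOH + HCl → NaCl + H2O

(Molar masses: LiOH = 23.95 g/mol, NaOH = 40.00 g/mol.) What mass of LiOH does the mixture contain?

n(HCl) = 0.01782 × 0.5504 = 9.808 × 10^-3 mol
Let x = n(LiOH), y = n(NaOH).
Titrant: 1x + 1y = 9.808 × 10^-3;  mass: 23.95x + 40.00y = 0.2702
Solving, x = 7.609 × 10^-3 mol, y = 2.199 × 10^-3 mol
mass of LiOH = 7.609 × 10^-3 × 23.95 = 0.1822 g

0.1822 g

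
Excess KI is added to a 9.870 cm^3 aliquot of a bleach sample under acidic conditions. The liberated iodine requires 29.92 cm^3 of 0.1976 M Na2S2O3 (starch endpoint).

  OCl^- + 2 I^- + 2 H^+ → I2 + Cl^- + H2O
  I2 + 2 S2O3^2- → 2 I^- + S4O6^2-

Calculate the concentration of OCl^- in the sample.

0.2995 M

n(S2O3^2-) = 0.02992 × 0.1976 = 5.912 × 10^-3 mol
n(I2) = n(S2O3^2-)/2 = 2.956 × 10^-3 mol
n(OCl^-) in the aliquot = 2.956 × 10^-3 mol (1:1 ratio)
[OCl^-] = 2.956 × 10^-3 / 0.009870 = 0.2995 mol/L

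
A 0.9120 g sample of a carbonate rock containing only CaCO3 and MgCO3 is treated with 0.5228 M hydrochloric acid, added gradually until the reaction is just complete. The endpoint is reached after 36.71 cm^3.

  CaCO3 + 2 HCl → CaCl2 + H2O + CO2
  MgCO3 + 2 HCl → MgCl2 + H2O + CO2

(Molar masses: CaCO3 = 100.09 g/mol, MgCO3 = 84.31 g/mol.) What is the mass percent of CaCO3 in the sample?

n(HCl) = 0.03671 × 0.5228 = 0.01919 mol
Let x = n(CaCO3), y = n(MgCO3).
Titrant: 2x + 2y = 0.01919;  mass: 100.09x + 84.31y = 0.9120
Solving, x = 6.525 × 10^-3 mol, y = 3.071 × 10^-3 mol
mass of CaCO3 = 6.525 × 10^-3 × 100.09 = 0.6531 g
% CaCO3 = 0.6531 / 0.9120 × 100 = 71.61 %

71.61 %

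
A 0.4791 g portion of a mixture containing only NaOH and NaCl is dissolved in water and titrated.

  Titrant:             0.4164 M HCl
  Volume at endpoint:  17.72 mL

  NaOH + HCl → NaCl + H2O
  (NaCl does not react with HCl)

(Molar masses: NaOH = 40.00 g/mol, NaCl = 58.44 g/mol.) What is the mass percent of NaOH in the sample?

n(HCl) = 0.01772 × 0.4164 = 7.379 × 10^-3 mol
Let x = n(NaOH), y = n(NaCl).
Titrant: 1x = 7.379 × 10^-3;  mass: 40.00x + 58.44y = 0.4791
Solving, x = 7.379 × 10^-3 mol, y = 3.148 × 10^-3 mol
mass of NaOH = 7.379 × 10^-3 × 40.00 = 0.2951 g
% NaOH = 0.2951 / 0.4791 × 100 = 61.60 %

61.60 %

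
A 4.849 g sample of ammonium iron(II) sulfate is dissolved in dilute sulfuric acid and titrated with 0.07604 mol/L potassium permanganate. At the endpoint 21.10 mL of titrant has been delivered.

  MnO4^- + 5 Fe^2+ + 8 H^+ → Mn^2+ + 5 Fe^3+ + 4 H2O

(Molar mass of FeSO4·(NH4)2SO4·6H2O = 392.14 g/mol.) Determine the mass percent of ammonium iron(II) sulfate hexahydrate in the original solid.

64.88 %

n(KMnO4) = 0.02110 L × 0.07604 mol/L = 1.604 × 10^-3 mol
From the 5:1 ratio, n(FeSO4·(NH4)2SO4·6H2O) = 5/1 × 1.604 × 10^-3 = 8.022 × 10^-3 mol
mass of FeSO4·(NH4)2SO4·6H2O = 8.022 × 10^-3 × 392.14 g/mol = 3.146 g
% FeSO4·(NH4)2SO4·6H2O = 3.146 / 4.849 × 100 = 64.88 %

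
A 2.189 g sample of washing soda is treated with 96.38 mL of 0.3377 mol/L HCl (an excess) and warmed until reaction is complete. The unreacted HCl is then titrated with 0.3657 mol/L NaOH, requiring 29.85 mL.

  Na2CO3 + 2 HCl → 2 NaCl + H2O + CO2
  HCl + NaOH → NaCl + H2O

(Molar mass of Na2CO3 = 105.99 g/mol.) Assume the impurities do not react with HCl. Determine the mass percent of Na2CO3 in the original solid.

52.37 %

n(HCl) added = 0.09638 × 0.3377 = 0.03255 mol
n(NaOH) used in back-titration = 0.02985 × 0.3657 = 0.01092 mol
n(HCl) left over = 0.01092 mol (1:1 ratio)
n(HCl) consumed by analyte = 0.03255 − 0.01092 = 0.02163 mol
From the 1:2 ratio, n(Na2CO3) = 1/2 × 0.02163 = 0.01082 mol
mass of Na2CO3 = 0.01082 × 105.99 = 1.146 g
% Na2CO3 = 1.146 / 2.189 × 100 = 52.37 %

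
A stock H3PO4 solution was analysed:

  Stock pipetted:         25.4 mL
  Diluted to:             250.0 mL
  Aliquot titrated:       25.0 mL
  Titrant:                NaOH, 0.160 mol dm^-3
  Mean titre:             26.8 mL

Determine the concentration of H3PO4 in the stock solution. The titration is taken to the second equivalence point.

0.844 mol/L

H3PO4 + 2 NaOH → Na2HPO4 + 2 H2O
n(NaOH) = 0.0268 × 0.160 = 4.29 × 10^-3 mol
From the 1:2 ratio, n(H3PO4) in the aliquot = 1/2 × 4.29 × 10^-3 = 2.14 × 10^-3 mol
[H3PO4]_dilute = 2.14 × 10^-3 / 0.0250 = 0.0858 mol/L
Dilution factor = 250.0 / 25.4 = 9.843
[H3PO4]_stock = 0.0858 × 9.843 = 0.844 mol/L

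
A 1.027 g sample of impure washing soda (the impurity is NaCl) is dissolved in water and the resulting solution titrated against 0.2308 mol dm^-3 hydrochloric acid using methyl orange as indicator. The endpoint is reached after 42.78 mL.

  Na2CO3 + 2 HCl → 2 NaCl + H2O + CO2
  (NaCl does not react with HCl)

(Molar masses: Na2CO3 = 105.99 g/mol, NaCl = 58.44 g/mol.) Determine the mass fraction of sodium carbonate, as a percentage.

50.95 %

n(HCl) = 0.04278 × 0.2308 = 9.874 × 10^-3 mol
Let x = n(Na2CO3), y = n(NaCl).
Titrant: 2x = 9.874 × 10^-3;  mass: 105.99x + 58.44y = 1.027
Solving, x = 4.937 × 10^-3 mol, y = 8.620 × 10^-3 mol
mass of Na2CO3 = 4.937 × 10^-3 × 105.99 = 0.5233 g
% Na2CO3 = 0.5233 / 1.027 × 100 = 50.95 %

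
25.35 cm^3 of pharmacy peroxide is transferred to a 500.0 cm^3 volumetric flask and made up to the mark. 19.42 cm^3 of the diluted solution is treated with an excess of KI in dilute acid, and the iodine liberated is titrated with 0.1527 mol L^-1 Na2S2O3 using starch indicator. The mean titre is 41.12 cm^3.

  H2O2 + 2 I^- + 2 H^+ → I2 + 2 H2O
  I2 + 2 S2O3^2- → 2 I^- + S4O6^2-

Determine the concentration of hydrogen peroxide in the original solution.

3.189 mol/L

n(S2O3^2-) = 0.04112 × 0.1527 = 6.279 × 10^-3 mol
n(I2) = n(S2O3^2-)/2 = 3.140 × 10^-3 mol
n(H2O2) in the aliquot = 3.140 × 10^-3 mol (1:1 ratio)
[H2O2]_dilute = 3.140 × 10^-3 / 0.01942 = 0.1617 mol/L
[H2O2]_original = 0.1617 × 500.0/25.35 = 3.189 mol/L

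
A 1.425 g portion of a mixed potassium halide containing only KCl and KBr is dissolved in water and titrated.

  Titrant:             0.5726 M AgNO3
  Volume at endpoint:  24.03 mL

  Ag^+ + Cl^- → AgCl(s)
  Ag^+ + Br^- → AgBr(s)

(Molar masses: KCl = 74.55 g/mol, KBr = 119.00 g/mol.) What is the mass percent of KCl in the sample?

n(AgNO3) = 0.02403 × 0.5726 = 0.01376 mol
Let x = n(KCl), y = n(KBr).
Titrant: 1x + 1y = 0.01376;  mass: 74.55x + 119.00y = 1.425
Solving, x = 4.778 × 10^-3 mol, y = 8.981 × 10^-3 mol
mass of KCl = 4.778 × 10^-3 × 74.55 = 0.3562 g
% KCl = 0.3562 / 1.425 × 100 = 25.00 %

25.00 %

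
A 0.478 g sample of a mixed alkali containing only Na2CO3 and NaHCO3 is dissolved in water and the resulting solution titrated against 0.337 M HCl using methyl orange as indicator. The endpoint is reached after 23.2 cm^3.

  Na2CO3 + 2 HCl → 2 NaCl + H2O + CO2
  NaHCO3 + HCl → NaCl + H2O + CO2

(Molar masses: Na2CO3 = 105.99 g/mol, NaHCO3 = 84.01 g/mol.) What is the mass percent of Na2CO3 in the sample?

n(HCl) = 0.0232 × 0.337 = 7.82 × 10^-3 mol
Let x = n(Na2CO3), y = n(NaHCO3).
Titrant: 2x + 1y = 7.82 × 10^-3;  mass: 105.99x + 84.01y = 0.478
Solving, x = 2.88 × 10^-3 mol, y = 2.05 × 10^-3 mol
mass of Na2CO3 = 2.88 × 10^-3 × 105.99 = 0.306 g
% Na2CO3 = 0.306 / 0.478 × 100 = 63.9 %

63.9 %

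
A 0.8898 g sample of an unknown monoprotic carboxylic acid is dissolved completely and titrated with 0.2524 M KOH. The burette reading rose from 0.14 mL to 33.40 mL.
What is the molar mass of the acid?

n(KOH) = 0.03326 L × 0.2524 mol/L = 8.395 × 10^-3 mol
n(HA) = 8.395 × 10^-3 mol (1:1 ratio)
M = m / n = 0.8898 g / 8.395 × 10^-3 mol = 106.0 g/mol

106.0 g/mol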